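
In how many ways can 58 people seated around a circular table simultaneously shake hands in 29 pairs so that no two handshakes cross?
C_29 = 1002242216651368

These noncrossing handshakes are counted by the Catalan number C_n = (1/(n + 1)) · C(2n, n). For n = 29: C_29 = (1/30) · C(58, 29) = 30067266499541040/30 = 1002242216651368.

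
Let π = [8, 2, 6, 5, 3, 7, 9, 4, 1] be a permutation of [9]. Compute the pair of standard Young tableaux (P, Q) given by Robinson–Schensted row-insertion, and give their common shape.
P = [1, 3, 4, 9] / [2, 7] / [5] / [6] / [8];  Q = [1, 3, 6, 7] / [2, 8] / [4] / [5] / [9];  common shape = (4, 2, 1, 1, 1)

Row-insert the values π_1, π_2, … into P one at a time, bumping the leftmost entry strictly greater than the inserted value down to the next row. The recording tableau Q records, in position (i, j), the step at which that cell was added to P.
  Insert 8 (step 1): P = [8];  Q = [1]
  Insert 2 (step 2): P = [2] / [8];  Q = [1] / [2]
  Insert 6 (step 3): P = [2, 6] / [8];  Q = [1, 3] / [2]
  Insert 5 (step 4): P = [2, 5] / [6] / [8];  Q = [1, 3] / [2] / [4]
  Insert 3 (step 5): P = [2, 3] / [5] / [6] / [8];  Q = [1, 3] / [2] / [4] / [5]
  Insert 7 (step 6): P = [2, 3, 7] / [5] / [6] / [8];  Q = [1, 3, 6] / [2] / [4] / [5]
  Insert 9 (step 7): P = [2, 3, 7, 9] / [5] / [6] / [8];  Q = [1, 3, 6, 7] / [2] / [4] / [5]
  Insert 4 (step 8): P = [2, 3, 4, 9] / [5, 7] / [6] / [8];  Q = [1, 3, 6, 7] / [2, 8] / [4] / [5]
  Insert 1 (step 9): P = [1, 3, 4, 9] / [2, 7] / [5] / [6] / [8];  Q = [1, 3, 6, 7] / [2, 8] / [4] / [5] / [9]
Final shape: (4, 2, 1, 1, 1).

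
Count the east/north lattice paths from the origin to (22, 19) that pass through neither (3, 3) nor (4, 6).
Number of paths = 136651191450

Inclusion–exclusion. Total paths: C(41, 22) = 244662670200. Through P₁: C(6, 3)·C(35, 19) = 81198579000. Through P₂: C(10, 4)·C(31, 18) = 43313145750. Since P₁ is strictly southwest of P₂, a monotone path through both must visit P₁ then P₂; paths through both = C(6, 3)·C(4, 1)·C(31, 18) = 16500246000. Avoid both = 244662670200 − 81198579000 − 43313145750 + 16500246000 = 136651191450.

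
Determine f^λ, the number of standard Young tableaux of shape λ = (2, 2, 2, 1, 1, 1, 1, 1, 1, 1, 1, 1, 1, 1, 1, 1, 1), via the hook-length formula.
# SYT of shape (2, 2, 2, 1, 1, 1, 1, 1, 1, 1, 1, 1, 1, 1, 1, 1, 1) = 950

Hook-length formula: f^λ = n! / Π hook(c), product over all cells c of the Young diagram. For λ = (2, 2, 2, 1, 1, 1, 1, 1, 1, 1, 1, 1, 1, 1, 1, 1, 1), n = 20 boxes. Hook lengths by row (left-to-right, top-to-bottom): [18, 3]; [17, 2]; [16, 1]; [14]; [13]; [12]; [11]; [10]; [9]; [8]; [7]; [6]; [5]; [4]; [3]; [2]; [1]. Product of hooks = 2560949482291200. So f^λ = 20! / 2560949482291200 = 2432902008176640000 / 2560949482291200 = 950.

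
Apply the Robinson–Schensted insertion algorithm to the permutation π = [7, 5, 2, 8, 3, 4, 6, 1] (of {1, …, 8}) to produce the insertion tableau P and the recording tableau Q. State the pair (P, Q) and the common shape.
P = [1, 3, 4, 6] / [2, 8] / [5] / [7];  Q = [1, 4, 6, 7] / [2, 5] / [3] / [8];  common shape = (4, 2, 1, 1)

Row-insert the values π_1, π_2, … into P one at a time, bumping the leftmost entry strictly greater than the inserted value down to the next row. The recording tableau Q records, in position (i, j), the step at which that cell was added to P.
  Insert 7 (step 1): P = [7];  Q = [1]
  Insert 5 (step 2): P = [5] / [7];  Q = [1] / [2]
  Insert 2 (step 3): P = [2] / [5] / [7];  Q = [1] / [2] / [3]
  Insert 8 (step 4): P = [2, 8] / [5] / [7];  Q = [1, 4] / [2] / [3]
  Insert 3 (step 5): P = [2, 3] / [5, 8] / [7];  Q = [1, 4] / [2, 5] / [3]
  Insert 4 (step 6): P = [2, 3, 4] / [5, 8] / [7];  Q = [1, 4, 6] / [2, 5] / [3]
  Insert 6 (step 7): P = [2, 3, 4, 6] / [5, 8] / [7];  Q = [1, 4, 6, 7] / [2, 5] / [3]
  Insert 1 (step 8): P = [1, 3, 4, 6] / [2, 8] / [5] / [7];  Q = [1, 4, 6, 7] / [2, 5] / [3] / [8]
Final shape: (4, 2, 1, 1).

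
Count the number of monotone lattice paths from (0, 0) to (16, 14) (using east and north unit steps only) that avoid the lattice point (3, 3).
Number of paths = 95499795

Total paths from (0, 0) to (16, 14): C(30, 16) = 145422675. Paths through (3, 3): (paths (0, 0) → (3, 3)) × (paths (3, 3) → (16, 14)) = C(6, 3) · C(24, 13) = 20 · 2496144 = 49922880. Avoidance count = 145422675 − 49922880 = 95499795.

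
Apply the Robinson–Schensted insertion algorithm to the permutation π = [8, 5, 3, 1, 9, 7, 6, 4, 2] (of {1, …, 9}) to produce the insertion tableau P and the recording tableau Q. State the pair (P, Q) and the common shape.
P = [1, 2] / [3, 4] / [5, 6] / [7, 9] / [8];  Q = [1, 5] / [2, 6] / [3, 7] / [4, 8] / [9];  common shape = (2, 2, 2, 2, 1)

Row-insert the values π_1, π_2, … into P one at a time, bumping the leftmost entry strictly greater than the inserted value down to the next row. The recording tableau Q records, in position (i, j), the step at which that cell was added to P.
  Insert 8 (step 1): P = [8];  Q = [1]
  Insert 5 (step 2): P = [5] / [8];  Q = [1] / [2]
  Insert 3 (step 3): P = [3] / [5] / [8];  Q = [1] / [2] / [3]
  Insert 1 (step 4): P = [1] / [3] / [5] / [8];  Q = [1] / [2] / [3] / [4]
  Insert 9 (step 5): P = [1, 9] / [3] / [5] / [8];  Q = [1, 5] / [2] / [3] / [4]
  Insert 7 (step 6): P = [1, 7] / [3, 9] / [5] / [8];  Q = [1, 5] / [2, 6] / [3] / [4]
  Insert 6 (step 7): P = [1, 6] / [3, 7] / [5, 9] / [8];  Q = [1, 5] / [2, 6] / [3, 7] / [4]
  Insert 4 (step 8): P = [1, 4] / [3, 6] / [5, 7] / [8, 9];  Q = [1, 5] / [2, 6] / [3, 7] / [4, 8]
  Insert 2 (step 9): P = [1, 2] / [3, 4] / [5, 6] / [7, 9] / [8];  Q = [1, 5] / [2, 6] / [3, 7] / [4, 8] / [9]
Final shape: (2, 2, 2, 2, 1).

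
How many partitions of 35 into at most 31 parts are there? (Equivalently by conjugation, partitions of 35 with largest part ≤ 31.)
p(35, parts ≤ 31) = 14876

Use the recurrence p(n, m) = p(n, m−1) + p(n−m, m): either the largest part is < m (count p(n, m−1)) or the largest part is exactly m (remove one copy of m, count p(n−m, m)). With p(0, ·) = 1 this gives p(35, parts ≤ 31) = 14876. (By conjugating Young diagrams, this also counts partitions of 35 into at most 31 parts.)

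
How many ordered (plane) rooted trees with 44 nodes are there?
C_43 = 150853479205085351660700

These ordered rooted trees are counted by the Catalan number C_n = (1/(n + 1)) · C(2n, n). For n = 43: C_43 = (1/44) · C(86, 43) = 6637553085023755473070800/44 = 150853479205085351660700.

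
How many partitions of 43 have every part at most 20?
p(43, parts ≤ 20) = 58754

Use the recurrence p(n, m) = p(n, m−1) + p(n−m, m): either the largest part is < m (count p(n, m−1)) or the largest part is exactly m (remove one copy of m, count p(n−m, m)). With p(0, ·) = 1 this gives p(43, parts ≤ 20) = 58754. (By conjugating Young diagrams, this also counts partitions of 43 into at most 20 parts.)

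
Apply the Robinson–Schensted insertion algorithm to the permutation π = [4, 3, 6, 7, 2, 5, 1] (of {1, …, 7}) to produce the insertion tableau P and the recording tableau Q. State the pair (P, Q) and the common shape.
P = [1, 5, 7] / [2, 6] / [3] / [4];  Q = [1, 3, 4] / [2, 6] / [5] / [7];  common shape = (3, 2, 1, 1)

Row-insert the values π_1, π_2, … into P one at a time, bumping the leftmost entry strictly greater than the inserted value down to the next row. The recording tableau Q records, in position (i, j), the step at which that cell was added to P.
  Insert 4 (step 1): P = [4];  Q = [1]
  Insert 3 (step 2): P = [3] / [4];  Q = [1] / [2]
  Insert 6 (step 3): P = [3, 6] / [4];  Q = [1, 3] / [2]
  Insert 7 (step 4): P = [3, 6, 7] / [4];  Q = [1, 3, 4] / [2]
  Insert 2 (step 5): P = [2, 6, 7] / [3] / [4];  Q = [1, 3, 4] / [2] / [5]
  Insert 5 (step 6): P = [2, 5, 7] / [3, 6] / [4];  Q = [1, 3, 4] / [2, 6] / [5]
  Insert 1 (step 7): P = [1, 5, 7] / [2, 6] / [3] / [4];  Q = [1, 3, 4] / [2, 6] / [5] / [7]
Final shape: (3, 2, 1, 1).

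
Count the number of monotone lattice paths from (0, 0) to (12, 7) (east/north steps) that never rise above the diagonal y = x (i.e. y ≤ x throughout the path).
Number of paths = 23256

By the reflection principle (André's argument), the number of monotone paths to (12, 7) with n ≤ m that never go above y = x is C(19, 12) − C(19, 13) = 50388 − 27132 = 23256.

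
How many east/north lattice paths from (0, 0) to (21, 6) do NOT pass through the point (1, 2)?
Number of paths = 264132

Total paths from (0, 0) to (21, 6): C(27, 21) = 296010. Paths through (1, 2): (paths (0, 0) → (1, 2)) × (paths (1, 2) → (21, 6)) = C(3, 1) · C(24, 20) = 3 · 10626 = 31878. Avoidance count = 296010 − 31878 = 264132.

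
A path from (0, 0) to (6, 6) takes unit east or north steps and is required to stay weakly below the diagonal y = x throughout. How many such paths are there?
Number of paths = 132

By the reflection principle (André's argument), the number of monotone paths to (6, 6) with n ≤ m that never go above y = x is C(12, 6) − C(12, 7) = 924 − 792 = 132.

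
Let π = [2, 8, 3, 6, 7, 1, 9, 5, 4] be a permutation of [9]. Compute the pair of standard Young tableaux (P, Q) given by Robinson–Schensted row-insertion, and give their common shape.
P = [1, 3, 4, 7, 9] / [2, 5] / [6] / [8];  Q = [1, 2, 4, 5, 7] / [3, 8] / [6] / [9];  common shape = (5, 2, 1, 1)

Row-insert the values π_1, π_2, … into P one at a time, bumping the leftmost entry strictly greater than the inserted value down to the next row. The recording tableau Q records, in position (i, j), the step at which that cell was added to P.
  Insert 2 (step 1): P = [2];  Q = [1]
  Insert 8 (step 2): P = [2, 8];  Q = [1, 2]
  Insert 3 (step 3): P = [2, 3] / [8];  Q = [1, 2] / [3]
  Insert 6 (step 4): P = [2, 3, 6] / [8];  Q = [1, 2, 4] / [3]
  Insert 7 (step 5): P = [2, 3, 6, 7] / [8];  Q = [1, 2, 4, 5] / [3]
  Insert 1 (step 6): P = [1, 3, 6, 7] / [2] / [8];  Q = [1, 2, 4, 5] / [3] / [6]
  Insert 9 (step 7): P = [1, 3, 6, 7, 9] / [2] / [8];  Q = [1, 2, 4, 5, 7] / [3] / [6]
  Insert 5 (step 8): P = [1, 3, 5, 7, 9] / [2, 6] / [8];  Q = [1, 2, 4, 5, 7] / [3, 8] / [6]
  Insert 4 (step 9): P = [1, 3, 4, 7, 9] / [2, 5] / [6] / [8];  Q = [1, 2, 4, 5, 7] / [3, 8] / [6] / [9]
Final shape: (5, 2, 1, 1).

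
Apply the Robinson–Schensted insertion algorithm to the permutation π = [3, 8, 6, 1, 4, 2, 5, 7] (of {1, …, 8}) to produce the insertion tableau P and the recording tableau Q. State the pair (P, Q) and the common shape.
P = [1, 2, 5, 7] / [3, 4] / [6] / [8];  Q = [1, 2, 7, 8] / [3, 5] / [4] / [6];  common shape = (4, 2, 1, 1)

Row-insert the values π_1, π_2, … into P one at a time, bumping the leftmost entry strictly greater than the inserted value down to the next row. The recording tableau Q records, in position (i, j), the step at which that cell was added to P.
  Insert 3 (step 1): P = [3];  Q = [1]
  Insert 8 (step 2): P = [3, 8];  Q = [1, 2]
  Insert 6 (step 3): P = [3, 6] / [8];  Q = [1, 2] / [3]
  Insert 1 (step 4): P = [1, 6] / [3] / [8];  Q = [1, 2] / [3] / [4]
  Insert 4 (step 5): P = [1, 4] / [3, 6] / [8];  Q = [1, 2] / [3, 5] / [4]
  Insert 2 (step 6): P = [1, 2] / [3, 4] / [6] / [8];  Q = [1, 2] / [3, 5] / [4] / [6]
  Insert 5 (step 7): P = [1, 2, 5] / [3, 4] / [6] / [8];  Q = [1, 2, 7] / [3, 5] / [4] / [6]
  Insert 7 (step 8): P = [1, 2, 5, 7] / [3, 4] / [6] / [8];  Q = [1, 2, 7, 8] / [3, 5] / [4] / [6]
Final shape: (4, 2, 1, 1).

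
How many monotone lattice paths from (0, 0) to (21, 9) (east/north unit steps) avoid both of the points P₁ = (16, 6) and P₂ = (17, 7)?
Number of paths = 7175652

Inclusion–exclusion. Total paths: C(30, 21) = 14307150. Through P₁: C(22, 16)·C(8, 5) = 4178328. Through P₂: C(24, 17)·C(6, 4) = 5191560. Since P₁ is strictly southwest of P₂, a monotone path through both must visit P₁ then P₂; paths through both = C(22, 16)·C(2, 1)·C(6, 4) = 2238390. Avoid both = 14307150 − 4178328 − 5191560 + 2238390 = 7175652.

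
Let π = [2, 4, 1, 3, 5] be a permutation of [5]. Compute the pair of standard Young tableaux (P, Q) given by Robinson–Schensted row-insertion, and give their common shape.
P = [1, 3, 5] / [2, 4];  Q = [1, 2, 5] / [3, 4];  common shape = (3, 2)

Row-insert the values π_1, π_2, … into P one at a time, bumping the leftmost entry strictly greater than the inserted value down to the next row. The recording tableau Q records, in position (i, j), the step at which that cell was added to P.
  Insert 2 (step 1): P = [2];  Q = [1]
  Insert 4 (step 2): P = [2, 4];  Q = [1, 2]
  Insert 1 (step 3): P = [1, 4] / [2];  Q = [1, 2] / [3]
  Insert 3 (step 4): P = [1, 3] / [2, 4];  Q = [1, 2] / [3, 4]
  Insert 5 (step 5): P = [1, 3, 5] / [2, 4];  Q = [1, 2, 5] / [3, 4]
Final shape: (3, 2).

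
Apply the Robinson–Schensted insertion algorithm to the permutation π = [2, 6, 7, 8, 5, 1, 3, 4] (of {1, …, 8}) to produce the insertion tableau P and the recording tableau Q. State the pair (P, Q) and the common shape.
P = [1, 3, 4, 8] / [2, 5, 7] / [6];  Q = [1, 2, 3, 4] / [5, 7, 8] / [6];  common shape = (4, 3, 1)

Row-insert the values π_1, π_2, … into P one at a time, bumping the leftmost entry strictly greater than the inserted value down to the next row. The recording tableau Q records, in position (i, j), the step at which that cell was added to P.
  Insert 2 (step 1): P = [2];  Q = [1]
  Insert 6 (step 2): P = [2, 6];  Q = [1, 2]
  Insert 7 (step 3): P = [2, 6, 7];  Q = [1, 2, 3]
  Insert 8 (step 4): P = [2, 6, 7, 8];  Q = [1, 2, 3, 4]
  Insert 5 (step 5): P = [2, 5, 7, 8] / [6];  Q = [1, 2, 3, 4] / [5]
  Insert 1 (step 6): P = [1, 5, 7, 8] / [2] / [6];  Q = [1, 2, 3, 4] / [5] / [6]
  Insert 3 (step 7): P = [1, 3, 7, 8] / [2, 5] / [6];  Q = [1, 2, 3, 4] / [5, 7] / [6]
  Insert 4 (step 8): P = [1, 3, 4, 8] / [2, 5, 7] / [6];  Q = [1, 2, 3, 4] / [5, 7, 8] / [6]
Final shape: (4, 3, 1).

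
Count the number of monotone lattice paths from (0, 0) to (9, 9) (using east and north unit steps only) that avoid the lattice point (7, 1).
Number of paths = 48260

Total paths from (0, 0) to (9, 9): C(18, 9) = 48620. Paths through (7, 1): (paths (0, 0) → (7, 1)) × (paths (7, 1) → (9, 9)) = C(8, 7) · C(10, 2) = 8 · 45 = 360. Avoidance count = 48620 − 360 = 48260.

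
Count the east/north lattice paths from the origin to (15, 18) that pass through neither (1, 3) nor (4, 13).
Number of paths = 721524432

Inclusion–exclusion. Total paths: C(33, 15) = 1037158320. Through P₁: C(4, 1)·C(29, 14) = 310235040. Through P₂: C(17, 4)·C(16, 11) = 10395840. Since P₁ is strictly southwest of P₂, a monotone path through both must visit P₁ then P₂; paths through both = C(4, 1)·C(13, 3)·C(16, 11) = 4996992. Avoid both = 1037158320 − 310235040 − 10395840 + 4996992 = 721524432.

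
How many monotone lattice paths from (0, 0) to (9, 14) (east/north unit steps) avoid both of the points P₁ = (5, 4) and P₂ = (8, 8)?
Number of paths = 631844

Inclusion–exclusion. Total paths: C(23, 9) = 817190. Through P₁: C(9, 5)·C(14, 4) = 126126. Through P₂: C(16, 8)·C(7, 1) = 90090. Since P₁ is strictly southwest of P₂, a monotone path through both must visit P₁ then P₂; paths through both = C(9, 5)·C(7, 3)·C(7, 1) = 30870. Avoid both = 817190 − 126126 − 90090 + 30870 = 631844.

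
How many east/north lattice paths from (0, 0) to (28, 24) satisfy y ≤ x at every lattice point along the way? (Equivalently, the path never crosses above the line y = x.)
Number of paths = 73514652074500

By the reflection principle (André's argument), the number of monotone paths to (28, 24) with n ≤ m that never go above y = x is C(52, 28) − C(52, 29) = 426384982032100 − 352870329957600 = 73514652074500.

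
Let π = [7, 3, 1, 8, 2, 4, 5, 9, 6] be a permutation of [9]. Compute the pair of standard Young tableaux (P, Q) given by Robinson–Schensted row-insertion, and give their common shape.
P = [1, 2, 4, 5, 6] / [3, 8, 9] / [7];  Q = [1, 4, 6, 7, 8] / [2, 5, 9] / [3];  common shape = (5, 3, 1)

Row-insert the values π_1, π_2, … into P one at a time, bumping the leftmost entry strictly greater than the inserted value down to the next row. The recording tableau Q records, in position (i, j), the step at which that cell was added to P.
  Insert 7 (step 1): P = [7];  Q = [1]
  Insert 3 (step 2): P = [3] / [7];  Q = [1] / [2]
  Insert 1 (step 3): P = [1] / [3] / [7];  Q = [1] / [2] / [3]
  Insert 8 (step 4): P = [1, 8] / [3] / [7];  Q = [1, 4] / [2] / [3]
  Insert 2 (step 5): P = [1, 2] / [3, 8] / [7];  Q = [1, 4] / [2, 5] / [3]
  Insert 4 (step 6): P = [1, 2, 4] / [3, 8] / [7];  Q = [1, 4, 6] / [2, 5] / [3]
  Insert 5 (step 7): P = [1, 2, 4, 5] / [3, 8] / [7];  Q = [1, 4, 6, 7] / [2, 5] / [3]
  Insert 9 (step 8): P = [1, 2, 4, 5, 9] / [3, 8] / [7];  Q = [1, 4, 6, 7, 8] / [2, 5] / [3]
  Insert 6 (step 9): P = [1, 2, 4, 5, 6] / [3, 8, 9] / [7];  Q = [1, 4, 6, 7, 8] / [2, 5, 9] / [3]
Final shape: (5, 3, 1).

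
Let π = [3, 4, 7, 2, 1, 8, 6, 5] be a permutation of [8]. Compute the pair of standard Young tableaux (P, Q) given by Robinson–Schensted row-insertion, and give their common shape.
P = [1, 4, 5, 8] / [2, 6] / [3, 7];  Q = [1, 2, 3, 6] / [4, 7] / [5, 8];  common shape = (4, 2, 2)

Row-insert the values π_1, π_2, … into P one at a time, bumping the leftmost entry strictly greater than the inserted value down to the next row. The recording tableau Q records, in position (i, j), the step at which that cell was added to P.
  Insert 3 (step 1): P = [3];  Q = [1]
  Insert 4 (step 2): P = [3, 4];  Q = [1, 2]
  Insert 7 (step 3): P = [3, 4, 7];  Q = [1, 2, 3]
  Insert 2 (step 4): P = [2, 4, 7] / [3];  Q = [1, 2, 3] / [4]
  Insert 1 (step 5): P = [1, 4, 7] / [2] / [3];  Q = [1, 2, 3] / [4] / [5]
  Insert 8 (step 6): P = [1, 4, 7, 8] / [2] / [3];  Q = [1, 2, 3, 6] / [4] / [5]
  Insert 6 (step 7): P = [1, 4, 6, 8] / [2, 7] / [3];  Q = [1, 2, 3, 6] / [4, 7] / [5]
  Insert 5 (step 8): P = [1, 4, 5, 8] / [2, 6] / [3, 7];  Q = [1, 2, 3, 6] / [4, 7] / [5, 8]
Final shape: (4, 2, 2).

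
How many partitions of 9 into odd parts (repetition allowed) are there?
p_odd(9) = 8

Partitions of 9 using only odd parts 1, 3, 5, …: 9, 7+1+1, 5+3+1, 5+1+1+1+1, 3+3+3, 3+3+1+1+1, 3+1+1+1+1+1+1, 1+1+1+1+1+1+1+1+1. There are 8. (Euler: this equals q(9), the number of distinct-part partitions.)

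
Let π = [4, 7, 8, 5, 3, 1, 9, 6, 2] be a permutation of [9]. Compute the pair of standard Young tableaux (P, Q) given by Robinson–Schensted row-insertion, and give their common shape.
P = [1, 2, 6, 9] / [3, 5] / [4, 8] / [7];  Q = [1, 2, 3, 7] / [4, 8] / [5, 9] / [6];  common shape = (4, 2, 2, 1)

Row-insert the values π_1, π_2, … into P one at a time, bumping the leftmost entry strictly greater than the inserted value down to the next row. The recording tableau Q records, in position (i, j), the step at which that cell was added to P.
  Insert 4 (step 1): P = [4];  Q = [1]
  Insert 7 (step 2): P = [4, 7];  Q = [1, 2]
  Insert 8 (step 3): P = [4, 7, 8];  Q = [1, 2, 3]
  Insert 5 (step 4): P = [4, 5, 8] / [7];  Q = [1, 2, 3] / [4]
  Insert 3 (step 5): P = [3, 5, 8] / [4] / [7];  Q = [1, 2, 3] / [4] / [5]
  Insert 1 (step 6): P = [1, 5, 8] / [3] / [4] / [7];  Q = [1, 2, 3] / [4] / [5] / [6]
  Insert 9 (step 7): P = [1, 5, 8, 9] / [3] / [4] / [7];  Q = [1, 2, 3, 7] / [4] / [5] / [6]
  Insert 6 (step 8): P = [1, 5, 6, 9] / [3, 8] / [4] / [7];  Q = [1, 2, 3, 7] / [4, 8] / [5] / [6]
  Insert 2 (step 9): P = [1, 2, 6, 9] / [3, 5] / [4, 8] / [7];  Q = [1, 2, 3, 7] / [4, 8] / [5, 9] / [6]
Final shape: (4, 2, 2, 1).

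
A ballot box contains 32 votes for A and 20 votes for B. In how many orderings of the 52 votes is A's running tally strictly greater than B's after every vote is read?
Strict-lead orderings = 29075683360185

Total orderings of the 52 votes with 32 for A: C(52, 32) = 125994627894135. By the Bertrand ballot formula (Cycle Lemma / reflection principle), the number of orderings in which A is strictly ahead of B throughout is (p − q)/(p + q) · C(p + q, p) = (32 − 20)/(32 + 20) · 125994627894135 = 29075683360185.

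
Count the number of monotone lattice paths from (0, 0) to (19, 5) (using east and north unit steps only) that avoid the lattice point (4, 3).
Number of paths = 37744

Total paths from (0, 0) to (19, 5): C(24, 19) = 42504. Paths through (4, 3): (paths (0, 0) → (4, 3)) × (paths (4, 3) → (19, 5)) = C(7, 4) · C(17, 15) = 35 · 136 = 4760. Avoidance count = 42504 − 4760 = 37744.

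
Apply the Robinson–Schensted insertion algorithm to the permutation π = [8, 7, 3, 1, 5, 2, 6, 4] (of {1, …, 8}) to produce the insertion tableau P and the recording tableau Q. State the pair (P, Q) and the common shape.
P = [1, 2, 4] / [3, 5, 6] / [7] / [8];  Q = [1, 5, 7] / [2, 6, 8] / [3] / [4];  common shape = (3, 3, 1, 1)

Row-insert the values π_1, π_2, … into P one at a time, bumping the leftmost entry strictly greater than the inserted value down to the next row. The recording tableau Q records, in position (i, j), the step at which that cell was added to P.
  Insert 8 (step 1): P = [8];  Q = [1]
  Insert 7 (step 2): P = [7] / [8];  Q = [1] / [2]
  Insert 3 (step 3): P = [3] / [7] / [8];  Q = [1] / [2] / [3]
  Insert 1 (step 4): P = [1] / [3] / [7] / [8];  Q = [1] / [2] / [3] / [4]
  Insert 5 (step 5): P = [1, 5] / [3] / [7] / [8];  Q = [1, 5] / [2] / [3] / [4]
  Insert 2 (step 6): P = [1, 2] / [3, 5] / [7] / [8];  Q = [1, 5] / [2, 6] / [3] / [4]
  Insert 6 (step 7): P = [1, 2, 6] / [3, 5] / [7] / [8];  Q = [1, 5, 7] / [2, 6] / [3] / [4]
  Insert 4 (step 8): P = [1, 2, 4] / [3, 5, 6] / [7] / [8];  Q = [1, 5, 7] / [2, 6, 8] / [3] / [4]
Final shape: (3, 3, 1, 1).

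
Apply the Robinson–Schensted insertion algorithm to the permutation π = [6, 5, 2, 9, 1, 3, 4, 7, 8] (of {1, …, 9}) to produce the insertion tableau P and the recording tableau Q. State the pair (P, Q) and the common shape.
P = [1, 3, 4, 7, 8] / [2, 9] / [5] / [6];  Q = [1, 4, 7, 8, 9] / [2, 6] / [3] / [5];  common shape = (5, 2, 1, 1)

Row-insert the values π_1, π_2, … into P one at a time, bumping the leftmost entry strictly greater than the inserted value down to the next row. The recording tableau Q records, in position (i, j), the step at which that cell was added to P.
  Insert 6 (step 1): P = [6];  Q = [1]
  Insert 5 (step 2): P = [5] / [6];  Q = [1] / [2]
  Insert 2 (step 3): P = [2] / [5] / [6];  Q = [1] / [2] / [3]
  Insert 9 (step 4): P = [2, 9] / [5] / [6];  Q = [1, 4] / [2] / [3]
  Insert 1 (step 5): P = [1, 9] / [2] / [5] / [6];  Q = [1, 4] / [2] / [3] / [5]
  Insert 3 (step 6): P = [1, 3] / [2, 9] / [5] / [6];  Q = [1, 4] / [2, 6] / [3] / [5]
  Insert 4 (step 7): P = [1, 3, 4] / [2, 9] / [5] / [6];  Q = [1, 4, 7] / [2, 6] / [3] / [5]
  Insert 7 (step 8): P = [1, 3, 4, 7] / [2, 9] / [5] / [6];  Q = [1, 4, 7, 8] / [2, 6] / [3] / [5]
  Insert 8 (step 9): P = [1, 3, 4, 7, 8] / [2, 9] / [5] / [6];  Q = [1, 4, 7, 8, 9] / [2, 6] / [3] / [5]
Final shape: (5, 2, 1, 1).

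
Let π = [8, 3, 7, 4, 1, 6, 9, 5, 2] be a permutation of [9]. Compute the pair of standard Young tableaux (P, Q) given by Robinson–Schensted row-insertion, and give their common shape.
P = [1, 2, 5, 9] / [3, 4] / [6] / [7] / [8];  Q = [1, 3, 6, 7] / [2, 8] / [4] / [5] / [9];  common shape = (4, 2, 1, 1, 1)

Row-insert the values π_1, π_2, … into P one at a time, bumping the leftmost entry strictly greater than the inserted value down to the next row. The recording tableau Q records, in position (i, j), the step at which that cell was added to P.
  Insert 8 (step 1): P = [8];  Q = [1]
  Insert 3 (step 2): P = [3] / [8];  Q = [1] / [2]
  Insert 7 (step 3): P = [3, 7] / [8];  Q = [1, 3] / [2]
  Insert 4 (step 4): P = [3, 4] / [7] / [8];  Q = [1, 3] / [2] / [4]
  Insert 1 (step 5): P = [1, 4] / [3] / [7] / [8];  Q = [1, 3] / [2] / [4] / [5]
  Insert 6 (step 6): P = [1, 4, 6] / [3] / [7] / [8];  Q = [1, 3, 6] / [2] / [4] / [5]
  Insert 9 (step 7): P = [1, 4, 6, 9] / [3] / [7] / [8];  Q = [1, 3, 6, 7] / [2] / [4] / [5]
  Insert 5 (step 8): P = [1, 4, 5, 9] / [3, 6] / [7] / [8];  Q = [1, 3, 6, 7] / [2, 8] / [4] / [5]
  Insert 2 (step 9): P = [1, 2, 5, 9] / [3, 4] / [6] / [7] / [8];  Q = [1, 3, 6, 7] / [2, 8] / [4] / [5] / [9]
Final shape: (4, 2, 1, 1, 1).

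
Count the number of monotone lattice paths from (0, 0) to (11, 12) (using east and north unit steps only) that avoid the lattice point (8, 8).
Number of paths = 901628

Total paths from (0, 0) to (11, 12): C(23, 11) = 1352078. Paths through (8, 8): (paths (0, 0) → (8, 8)) × (paths (8, 8) → (11, 12)) = C(16, 8) · C(7, 3) = 12870 · 35 = 450450. Avoidance count = 1352078 − 450450 = 901628.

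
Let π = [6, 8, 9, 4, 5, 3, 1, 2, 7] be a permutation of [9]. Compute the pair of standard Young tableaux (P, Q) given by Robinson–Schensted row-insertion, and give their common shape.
P = [1, 2, 7] / [3, 5, 9] / [4, 8] / [6];  Q = [1, 2, 3] / [4, 5, 9] / [6, 8] / [7];  common shape = (3, 3, 2, 1)

Row-insert the values π_1, π_2, … into P one at a time, bumping the leftmost entry strictly greater than the inserted value down to the next row. The recording tableau Q records, in position (i, j), the step at which that cell was added to P.
  Insert 6 (step 1): P = [6];  Q = [1]
  Insert 8 (step 2): P = [6, 8];  Q = [1, 2]
  Insert 9 (step 3): P = [6, 8, 9];  Q = [1, 2, 3]
  Insert 4 (step 4): P = [4, 8, 9] / [6];  Q = [1, 2, 3] / [4]
  Insert 5 (step 5): P = [4, 5, 9] / [6, 8];  Q = [1, 2, 3] / [4, 5]
  Insert 3 (step 6): P = [3, 5, 9] / [4, 8] / [6];  Q = [1, 2, 3] / [4, 5] / [6]
  Insert 1 (step 7): P = [1, 5, 9] / [3, 8] / [4] / [6];  Q = [1, 2, 3] / [4, 5] / [6] / [7]
  Insert 2 (step 8): P = [1, 2, 9] / [3, 5] / [4, 8] / [6];  Q = [1, 2, 3] / [4, 5] / [6, 8] / [7]
  Insert 7 (step 9): P = [1, 2, 7] / [3, 5, 9] / [4, 8] / [6];  Q = [1, 2, 3] / [4, 5, 9] / [6, 8] / [7]
Final shape: (3, 3, 2, 1).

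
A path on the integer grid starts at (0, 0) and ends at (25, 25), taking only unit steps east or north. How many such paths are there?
Number of paths = 126410606437752

A monotone lattice path from (0, 0) to (25, 25) consists of 25 east steps and 25 north steps in some order, so it is determined by which 25 of the 50 steps are east. The count is C(50, 25) = 126410606437752.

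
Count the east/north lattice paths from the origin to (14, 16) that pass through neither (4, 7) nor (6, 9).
Number of paths = 95472060

Inclusion–exclusion. Total paths: C(30, 14) = 145422675. Through P₁: C(11, 4)·C(19, 10) = 30484740. Through P₂: C(15, 6)·C(15, 8) = 32207175. Since P₁ is strictly southwest of P₂, a monotone path through both must visit P₁ then P₂; paths through both = C(11, 4)·C(4, 2)·C(15, 8) = 12741300. Avoid both = 145422675 − 30484740 − 32207175 + 12741300 = 95472060.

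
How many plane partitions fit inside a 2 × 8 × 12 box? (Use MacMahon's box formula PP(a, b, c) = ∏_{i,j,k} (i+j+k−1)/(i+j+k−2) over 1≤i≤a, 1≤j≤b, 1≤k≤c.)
PP(2, 8, 12) = 2848181700

Evaluate the triple product over i = 1..2, j = 1..8, k = 1..12. The factors are (2/1) · (3/2) · (4/3) · (5/4) · (6/5) · (7/6) · (8/7) · (9/8) · … (192 factors total). The numerators and denominators telescope so the product is an integer; carrying out the multiplication exactly gives PP(2, 8, 12) = 2848181700.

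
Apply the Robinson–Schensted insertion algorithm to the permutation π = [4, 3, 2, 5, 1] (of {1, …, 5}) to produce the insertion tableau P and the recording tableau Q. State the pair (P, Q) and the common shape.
P = [1, 5] / [2] / [3] / [4];  Q = [1, 4] / [2] / [3] / [5];  common shape = (2, 1, 1, 1)

Row-insert the values π_1, π_2, … into P one at a time, bumping the leftmost entry strictly greater than the inserted value down to the next row. The recording tableau Q records, in position (i, j), the step at which that cell was added to P.
  Insert 4 (step 1): P = [4];  Q = [1]
  Insert 3 (step 2): P = [3] / [4];  Q = [1] / [2]
  Insert 2 (step 3): P = [2] / [3] / [4];  Q = [1] / [2] / [3]
  Insert 5 (step 4): P = [2, 5] / [3] / [4];  Q = [1, 4] / [2] / [3]
  Insert 1 (step 5): P = [1, 5] / [2] / [3] / [4];  Q = [1, 4] / [2] / [3] / [5]
Final shape: (2, 1, 1, 1).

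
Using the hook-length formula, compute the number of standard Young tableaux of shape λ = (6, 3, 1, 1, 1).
# SYT of shape (6, 3, 1, 1, 1) = 3696

Hook-length formula: f^λ = n! / Π hook(c), product over all cells c of the Young diagram. For λ = (6, 3, 1, 1, 1), n = 12 boxes. Hook lengths by row (left-to-right, top-to-bottom): [10, 6, 5, 3, 2, 1]; [6, 2, 1]; [3]; [2]; [1]. Product of hooks = 129600. So f^λ = 12! / 129600 = 479001600 / 129600 = 3696.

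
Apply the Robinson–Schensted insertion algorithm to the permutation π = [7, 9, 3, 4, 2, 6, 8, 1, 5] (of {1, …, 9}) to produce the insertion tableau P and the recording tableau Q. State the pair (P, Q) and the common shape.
P = [1, 4, 5, 8] / [2, 6] / [3, 9] / [7];  Q = [1, 2, 6, 7] / [3, 4] / [5, 9] / [8];  common shape = (4, 2, 2, 1)

Row-insert the values π_1, π_2, … into P one at a time, bumping the leftmost entry strictly greater than the inserted value down to the next row. The recording tableau Q records, in position (i, j), the step at which that cell was added to P.
  Insert 7 (step 1): P = [7];  Q = [1]
  Insert 9 (step 2): P = [7, 9];  Q = [1, 2]
  Insert 3 (step 3): P = [3, 9] / [7];  Q = [1, 2] / [3]
  Insert 4 (step 4): P = [3, 4] / [7, 9];  Q = [1, 2] / [3, 4]
  Insert 2 (step 5): P = [2, 4] / [3, 9] / [7];  Q = [1, 2] / [3, 4] / [5]
  Insert 6 (step 6): P = [2, 4, 6] / [3, 9] / [7];  Q = [1, 2, 6] / [3, 4] / [5]
  Insert 8 (step 7): P = [2, 4, 6, 8] / [3, 9] / [7];  Q = [1, 2, 6, 7] / [3, 4] / [5]
  Insert 1 (step 8): P = [1, 4, 6, 8] / [2, 9] / [3] / [7];  Q = [1, 2, 6, 7] / [3, 4] / [5] / [8]
  Insert 5 (step 9): P = [1, 4, 5, 8] / [2, 6] / [3, 9] / [7];  Q = [1, 2, 6, 7] / [3, 4] / [5, 9] / [8]
Final shape: (4, 2, 2, 1).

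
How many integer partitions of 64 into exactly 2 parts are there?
p(64, 2 parts) = 32

Partitions of n into exactly k parts are in bijection with partitions of n − k into at most k parts (subtract 1 from each part). So p(64, exactly 2) = p(62, parts ≤ 2). Computing via the recurrence p(m, j) = p(m, j−1) + p(m−j, j) gives 32.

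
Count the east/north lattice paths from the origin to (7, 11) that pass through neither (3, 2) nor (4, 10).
Number of paths = 21030

Inclusion–exclusion. Total paths: C(18, 7) = 31824. Through P₁: C(5, 3)·C(13, 4) = 7150. Through P₂: C(14, 4)·C(4, 3) = 4004. Since P₁ is strictly southwest of P₂, a monotone path through both must visit P₁ then P₂; paths through both = C(5, 3)·C(9, 1)·C(4, 3) = 360. Avoid both = 31824 − 7150 − 4004 + 360 = 21030.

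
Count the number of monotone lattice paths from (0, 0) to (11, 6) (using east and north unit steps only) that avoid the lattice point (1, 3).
Number of paths = 11232

Total paths from (0, 0) to (11, 6): C(17, 11) = 12376. Paths through (1, 3): (paths (0, 0) → (1, 3)) × (paths (1, 3) → (11, 6)) = C(4, 1) · C(13, 10) = 4 · 286 = 1144. Avoidance count = 12376 − 1144 = 11232.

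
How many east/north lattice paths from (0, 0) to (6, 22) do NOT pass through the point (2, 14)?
Number of paths = 317340

Total paths from (0, 0) to (6, 22): C(28, 6) = 376740. Paths through (2, 14): (paths (0, 0) → (2, 14)) × (paths (2, 14) → (6, 22)) = C(16, 2) · C(12, 4) = 120 · 495 = 59400. Avoidance count = 376740 − 59400 = 317340.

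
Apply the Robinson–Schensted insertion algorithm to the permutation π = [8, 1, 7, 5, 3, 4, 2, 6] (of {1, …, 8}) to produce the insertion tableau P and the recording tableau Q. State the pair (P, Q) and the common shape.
P = [1, 2, 4, 6] / [3] / [5] / [7] / [8];  Q = [1, 3, 6, 8] / [2] / [4] / [5] / [7];  common shape = (4, 1, 1, 1, 1)

Row-insert the values π_1, π_2, … into P one at a time, bumping the leftmost entry strictly greater than the inserted value down to the next row. The recording tableau Q records, in position (i, j), the step at which that cell was added to P.
  Insert 8 (step 1): P = [8];  Q = [1]
  Insert 1 (step 2): P = [1] / [8];  Q = [1] / [2]
  Insert 7 (step 3): P = [1, 7] / [8];  Q = [1, 3] / [2]
  Insert 5 (step 4): P = [1, 5] / [7] / [8];  Q = [1, 3] / [2] / [4]
  Insert 3 (step 5): P = [1, 3] / [5] / [7] / [8];  Q = [1, 3] / [2] / [4] / [5]
  Insert 4 (step 6): P = [1, 3, 4] / [5] / [7] / [8];  Q = [1, 3, 6] / [2] / [4] / [5]
  Insert 2 (step 7): P = [1, 2, 4] / [3] / [5] / [7] / [8];  Q = [1, 3, 6] / [2] / [4] / [5] / [7]
  Insert 6 (step 8): P = [1, 2, 4, 6] / [3] / [5] / [7] / [8];  Q = [1, 3, 6, 8] / [2] / [4] / [5] / [7]
Final shape: (4, 1, 1, 1, 1).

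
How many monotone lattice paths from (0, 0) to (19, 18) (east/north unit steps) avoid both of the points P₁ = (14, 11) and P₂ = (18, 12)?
Number of paths = 13692927525

Inclusion–exclusion. Total paths: C(37, 19) = 17672631900. Through P₁: C(25, 14)·C(12, 5) = 3530260800. Through P₂: C(30, 18)·C(7, 1) = 605452575. Since P₁ is strictly southwest of P₂, a monotone path through both must visit P₁ then P₂; paths through both = C(25, 14)·C(5, 4)·C(7, 1) = 156009000. Avoid both = 17672631900 − 3530260800 − 605452575 + 156009000 = 13692927525.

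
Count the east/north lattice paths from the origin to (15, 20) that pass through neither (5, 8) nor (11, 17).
Number of paths = 1889563683

Inclusion–exclusion. Total paths: C(35, 15) = 3247943160. Through P₁: C(13, 5)·C(22, 10) = 832233402. Through P₂: C(28, 11)·C(7, 4) = 751596300. Since P₁ is strictly southwest of P₂, a monotone path through both must visit P₁ then P₂; paths through both = C(13, 5)·C(15, 6)·C(7, 4) = 225450225. Avoid both = 3247943160 − 832233402 − 751596300 + 225450225 = 1889563683.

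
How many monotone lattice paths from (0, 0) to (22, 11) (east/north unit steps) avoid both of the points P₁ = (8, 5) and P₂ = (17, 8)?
Number of paths = 98940240

Inclusion–exclusion. Total paths: C(33, 22) = 193536720. Through P₁: C(13, 8)·C(20, 14) = 49884120. Through P₂: C(25, 17)·C(8, 5) = 60568200. Since P₁ is strictly southwest of P₂, a monotone path through both must visit P₁ then P₂; paths through both = C(13, 8)·C(12, 9)·C(8, 5) = 15855840. Avoid both = 193536720 − 49884120 − 60568200 + 15855840 = 98940240.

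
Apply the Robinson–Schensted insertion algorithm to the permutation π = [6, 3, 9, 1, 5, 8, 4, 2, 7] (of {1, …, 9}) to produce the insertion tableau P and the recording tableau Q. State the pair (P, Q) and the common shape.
P = [1, 2, 7] / [3, 4, 8] / [5, 9] / [6];  Q = [1, 3, 6] / [2, 5, 9] / [4, 7] / [8];  common shape = (3, 3, 2, 1)

Row-insert the values π_1, π_2, … into P one at a time, bumping the leftmost entry strictly greater than the inserted value down to the next row. The recording tableau Q records, in position (i, j), the step at which that cell was added to P.
  Insert 6 (step 1): P = [6];  Q = [1]
  Insert 3 (step 2): P = [3] / [6];  Q = [1] / [2]
  Insert 9 (step 3): P = [3, 9] / [6];  Q = [1, 3] / [2]
  Insert 1 (step 4): P = [1, 9] / [3] / [6];  Q = [1, 3] / [2] / [4]
  Insert 5 (step 5): P = [1, 5] / [3, 9] / [6];  Q = [1, 3] / [2, 5] / [4]
  Insert 8 (step 6): P = [1, 5, 8] / [3, 9] / [6];  Q = [1, 3, 6] / [2, 5] / [4]
  Insert 4 (step 7): P = [1, 4, 8] / [3, 5] / [6, 9];  Q = [1, 3, 6] / [2, 5] / [4, 7]
  Insert 2 (step 8): P = [1, 2, 8] / [3, 4] / [5, 9] / [6];  Q = [1, 3, 6] / [2, 5] / [4, 7] / [8]
  Insert 7 (step 9): P = [1, 2, 7] / [3, 4, 8] / [5, 9] / [6];  Q = [1, 3, 6] / [2, 5, 9] / [4, 7] / [8]
Final shape: (3, 3, 2, 1).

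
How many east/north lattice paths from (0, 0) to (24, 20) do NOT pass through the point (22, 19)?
Number of paths = 1027051339470

Total paths from (0, 0) to (24, 20): C(44, 24) = 1761039350070. Paths through (22, 19): (paths (0, 0) → (22, 19)) × (paths (22, 19) → (24, 20)) = C(41, 22) · C(3, 2) = 244662670200 · 3 = 733988010600. Avoidance count = 1761039350070 − 733988010600 = 1027051339470.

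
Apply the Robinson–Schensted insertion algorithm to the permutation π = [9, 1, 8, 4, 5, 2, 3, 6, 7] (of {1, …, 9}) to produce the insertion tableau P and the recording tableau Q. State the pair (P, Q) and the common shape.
P = [1, 2, 3, 6, 7] / [4, 5] / [8] / [9];  Q = [1, 3, 5, 8, 9] / [2, 7] / [4] / [6];  common shape = (5, 2, 1, 1)

Row-insert the values π_1, π_2, … into P one at a time, bumping the leftmost entry strictly greater than the inserted value down to the next row. The recording tableau Q records, in position (i, j), the step at which that cell was added to P.
  Insert 9 (step 1): P = [9];  Q = [1]
  Insert 1 (step 2): P = [1] / [9];  Q = [1] / [2]
  Insert 8 (step 3): P = [1, 8] / [9];  Q = [1, 3] / [2]
  Insert 4 (step 4): P = [1, 4] / [8] / [9];  Q = [1, 3] / [2] / [4]
  Insert 5 (step 5): P = [1, 4, 5] / [8] / [9];  Q = [1, 3, 5] / [2] / [4]
  Insert 2 (step 6): P = [1, 2, 5] / [4] / [8] / [9];  Q = [1, 3, 5] / [2] / [4] / [6]
  Insert 3 (step 7): P = [1, 2, 3] / [4, 5] / [8] / [9];  Q = [1, 3, 5] / [2, 7] / [4] / [6]
  Insert 6 (step 8): P = [1, 2, 3, 6] / [4, 5] / [8] / [9];  Q = [1, 3, 5, 8] / [2, 7] / [4] / [6]
  Insert 7 (step 9): P = [1, 2, 3, 6, 7] / [4, 5] / [8] / [9];  Q = [1, 3, 5, 8, 9] / [2, 7] / [4] / [6]
Final shape: (5, 2, 1, 1).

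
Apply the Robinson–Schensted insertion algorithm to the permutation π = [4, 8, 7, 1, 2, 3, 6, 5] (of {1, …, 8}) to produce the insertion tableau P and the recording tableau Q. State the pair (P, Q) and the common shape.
P = [1, 2, 3, 5] / [4, 6] / [7] / [8];  Q = [1, 2, 6, 7] / [3, 5] / [4] / [8];  common shape = (4, 2, 1, 1)

Row-insert the values π_1, π_2, … into P one at a time, bumping the leftmost entry strictly greater than the inserted value down to the next row. The recording tableau Q records, in position (i, j), the step at which that cell was added to P.
  Insert 4 (step 1): P = [4];  Q = [1]
  Insert 8 (step 2): P = [4, 8];  Q = [1, 2]
  Insert 7 (step 3): P = [4, 7] / [8];  Q = [1, 2] / [3]
  Insert 1 (step 4): P = [1, 7] / [4] / [8];  Q = [1, 2] / [3] / [4]
  Insert 2 (step 5): P = [1, 2] / [4, 7] / [8];  Q = [1, 2] / [3, 5] / [4]
  Insert 3 (step 6): P = [1, 2, 3] / [4, 7] / [8];  Q = [1, 2, 6] / [3, 5] / [4]
  Insert 6 (step 7): P = [1, 2, 3, 6] / [4, 7] / [8];  Q = [1, 2, 6, 7] / [3, 5] / [4]
  Insert 5 (step 8): P = [1, 2, 3, 5] / [4, 6] / [7] / [8];  Q = [1, 2, 6, 7] / [3, 5] / [4] / [8]
Final shape: (4, 2, 1, 1).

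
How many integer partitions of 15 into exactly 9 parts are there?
p(15, 9 parts) = 11

Partitions of n into exactly k parts ↔ partitions of n − k into at most k parts (subtract 1 from each part). For n = 15, k = 9, the partitions are: 7+1+1+1+1+1+1+1+1, 6+2+1+1+1+1+1+1+1, 5+3+1+1+1+1+1+1+1, 5+2+2+1+1+1+1+1+1, 4+4+1+1+1+1+1+1+1, 4+3+2+1+1+1+1+1+1, 4+2+2+2+1+1+1+1+1, 3+3+3+1+1+1+1+1+1, 3+3+2+2+1+1+1+1+1, 3+2+2+2+2+1+1+1+1, 2+2+2+2+2+2+1+1+1. Count = 11.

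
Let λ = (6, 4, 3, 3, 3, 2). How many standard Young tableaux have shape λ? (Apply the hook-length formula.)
# SYT of shape (6, 4, 3, 3, 3, 2) = 299984958

Hook-length formula: f^λ = n! / Π hook(c), product over all cells c of the Young diagram. For λ = (6, 4, 3, 3, 3, 2), n = 21 boxes. Hook lengths by row (left-to-right, top-to-bottom): [11, 10, 8, 4, 2, 1]; [8, 7, 5, 1]; [6, 5, 3]; [5, 4, 2]; [4, 3, 1]; [2, 1]. Product of hooks = 170311680000. So f^λ = 21! / 170311680000 = 51090942171709440000 / 170311680000 = 299984958.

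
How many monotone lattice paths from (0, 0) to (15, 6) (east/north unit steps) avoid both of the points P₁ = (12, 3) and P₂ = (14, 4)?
Number of paths = 40079

Inclusion–exclusion. Total paths: C(21, 15) = 54264. Through P₁: C(15, 12)·C(6, 3) = 9100. Through P₂: C(18, 14)·C(3, 1) = 9180. Since P₁ is strictly southwest of P₂, a monotone path through both must visit P₁ then P₂; paths through both = C(15, 12)·C(3, 2)·C(3, 1) = 4095. Avoid both = 54264 − 9100 − 9180 + 4095 = 40079.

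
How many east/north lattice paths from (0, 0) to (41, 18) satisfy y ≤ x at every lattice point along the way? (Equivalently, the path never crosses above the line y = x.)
Number of paths = 370011826296420

By the reflection principle (André's argument), the number of monotone paths to (41, 18) with n ≤ m that never go above y = x is C(59, 41) − C(59, 42) = 647520696018735 − 277508869722315 = 370011826296420.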